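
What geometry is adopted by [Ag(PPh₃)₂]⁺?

Triphenylphosphine is neutral; balancing the +1 overall charge requires Ag(I).
Group 11 minus oxidation state 1 gives a d¹⁰ configuration.
With 2 monodentate ligands the coordination number is 2.
A d¹⁰ ion with only two ligands adopts a linear arrangement (sp hybridisation; no CFSE preference).

linear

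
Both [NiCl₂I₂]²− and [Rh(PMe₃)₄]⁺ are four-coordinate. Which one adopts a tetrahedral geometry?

For [NiCl₂I₂]²−: Each chloride is −1; each iodide is −1; balancing the −2 overall charge requires Ni(II). Nickel is a group-10 element; Ni(II) is therefore d⁸. Chloride and iodide are weak-field ligands. With weak-field ligands the CFSE gain from square planar is small, so a 3d d⁸ ion takes the sterically preferred tetrahedral geometry. → tetrahedral.
For [Rh(PMe₃)₄]⁺: Summing ligand charges against the +1 overall charge gives an oxidation state of +1 for rhodium. Rh sits in group 9, so the d-electron count is 9 − 1 = 8. A 4d d⁸ ion has a large crystal-field splitting; square planar leaves the high-energy d_{x²−y²} orbital empty and maximises CFSE. → square planar.

[NiCl₂I₂]²−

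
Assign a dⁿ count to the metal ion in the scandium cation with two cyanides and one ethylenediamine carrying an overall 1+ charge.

d0

Ligand charges: each cyanide is −1; ethylenediamine is neutral. With an overall charge of +1 the scandium centre must be in the +3 oxidation state.
Sc sits in group 3, so the d-electron count is 3 − 3 = 0.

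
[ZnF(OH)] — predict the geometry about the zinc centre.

linear

Each fluoride is −1; each hydroxide is −1; balancing the 0 overall charge requires Zn(II).
Group 12 minus oxidation state 2 gives a d¹⁰ configuration.
With 2 monodentate ligands the coordination number is 2.
A d¹⁰ ion with only two ligands adopts a linear arrangement (sp hybridisation; no CFSE preference).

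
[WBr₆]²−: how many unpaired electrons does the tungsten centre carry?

Each bromide is −1; balancing the −2 overall charge requires W(IV).
Tungsten is a group-6 element; W(IV) is therefore d².
In an octahedral field the d² configuration is t₂g²e_g⁰ (only one arrangement possible), giving 2 unpaired electrons.

2 unpaired electrons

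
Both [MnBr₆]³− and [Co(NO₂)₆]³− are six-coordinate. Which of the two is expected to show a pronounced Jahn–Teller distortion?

[MnBr₆]³−: Summing ligand charges against the −3 overall charge gives an oxidation state of +3 for manganese. Mn sits in group 7, so the d-electron count is 7 − 3 = 4. Bromide is a weak-field ligand for a first-row metal, so the complex is high-spin. The t₂g³e_g¹ (high-spin) configuration has an unevenly filled e_g set; the Jahn–Teller theorem predicts a tetragonal distortion (typically axial elongation) to lift the degeneracy.
[Co(NO₂)₆]³−: Each nitro (N-bound nitrite) is −1; balancing the −3 overall charge requires Co(III). Cobalt is a group-9 element; Co(III) is therefore d⁶. Co(III) has an exceptionally large octahedral splitting and is low-spin with essentially every ligand except fluoride. The d⁶ configuration leaves the e_g set evenly filled (or empty) — no strong Jahn–Teller driving force.

[MnBr₆]³−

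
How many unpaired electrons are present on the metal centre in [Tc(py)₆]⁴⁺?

3 unpaired electrons

Pyridine is neutral; balancing the +4 overall charge requires Tc(IV).
Technetium is a group-7 element; Tc(IV) is therefore d³.
In an octahedral field the d³ configuration is t₂g³e_g⁰ (only one arrangement possible), giving 3 unpaired electrons.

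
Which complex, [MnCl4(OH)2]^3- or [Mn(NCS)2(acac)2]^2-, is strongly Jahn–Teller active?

[MnCl4(OH)2]^3-

[MnCl4(OH)2]^3-: Summing ligand charges against the −3 overall charge gives an oxidation state of +3 for manganese. Manganese is a group-7 element; Mn(III) is therefore d⁴. Chloride and hydroxide are weak-field ligands for a first-row metal, so the complex is high-spin. The t₂g³e_g¹ (high-spin) configuration has an unevenly filled e_g set; the Jahn–Teller theorem predicts a tetragonal distortion (typically axial elongation) to lift the degeneracy.
[Mn(NCS)2(acac)2]^2-: Summing ligand charges against the −2 overall charge gives an oxidation state of +2 for manganese. Manganese is a group-7 element; Mn(II) is therefore d⁵. Acetylacetonate and isothiocyanate are weak-field ligands for a first-row metal, so the complex is high-spin. The d⁵ configuration leaves the e_g set evenly filled (or empty) — no strong Jahn–Teller driving force.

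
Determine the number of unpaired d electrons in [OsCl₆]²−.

Each chloride is −1; balancing the −2 overall charge requires Os(IV).
Os sits in group 8, so the d-electron count is 8 − 4 = 4.
The spin state decides the count: a 5d ion has a large Δₒ and is invariably low-spin.
An octahedral low-spin d⁴ ion is t₂g⁴e_g⁰, giving 2 unpaired electrons.

2 unpaired electrons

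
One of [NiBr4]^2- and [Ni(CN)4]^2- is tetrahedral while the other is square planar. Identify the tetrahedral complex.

[NiBr4]^2-

For [NiBr4]^2-: Ligand charges: each bromide is −1. With an overall charge of −2 the nickel centre must be in the +2 oxidation state. Nickel is a group-10 element; Ni(II) is therefore d⁸. Bromide is a weak-field ligand. With weak-field ligands the CFSE gain from square planar is small, so a 3d d⁸ ion takes the sterically preferred tetrahedral geometry. → tetrahedral.
For [Ni(CN)4]^2-: Ligand charges: each cyanide is −1. With an overall charge of −2 the nickel centre must be in the +2 oxidation state. Group 10 minus oxidation state 2 gives a d⁸ configuration. Cyanide is a strong-field ligand (high in the spectrochemical series). A 3d d⁸ ion with strong-field ligands gains enough CFSE to favour square planar over tetrahedral. → square planar.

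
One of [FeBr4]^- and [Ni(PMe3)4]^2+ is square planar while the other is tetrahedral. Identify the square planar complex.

For [FeBr4]^-: Each bromide is −1; balancing the −1 overall charge requires Fe(III). Fe sits in group 8, so the d-electron count is 8 − 3 = 5. A high-spin d⁵ ion has zero CFSE in either geometry, so four ligands adopt the sterically favoured tetrahedral geometry. → tetrahedral.
For [Ni(PMe3)4]^2+: Trimethylphosphine is neutral; balancing the +2 overall charge requires Ni(II). Group 10 minus oxidation state 2 gives a d⁸ configuration. Trimethylphosphine is a strong-field ligand (high in the spectrochemical series). A 3d d⁸ ion with strong-field ligands gains enough CFSE to favour square planar over tetrahedral. → square planar.

[Ni(PMe3)4]^2+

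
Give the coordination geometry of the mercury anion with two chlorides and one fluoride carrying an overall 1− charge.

Each chloride is −1; each fluoride is −1; balancing the −1 overall charge requires Hg(II).
Group 12 minus oxidation state 2 gives a d¹⁰ configuration.
Coordination number: 3.
Three ligands around a d¹⁰ centre minimise repulsion in a trigonal-planar arrangement.

trigonal planar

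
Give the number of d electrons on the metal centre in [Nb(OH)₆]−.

d⁰

Ligand charges: each hydroxide is −1. With an overall charge of −1 the niobium centre must be in the +5 oxidation state.
Niobium is a group-5 element; Nb(V) is therefore d⁰.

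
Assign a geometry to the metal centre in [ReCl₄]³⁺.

tetrahedral

Ligand charges: each chloride is −1. With an overall charge of +3 the rhenium centre must be in the +7 oxidation state.
Re sits in group 7, so the d-electron count is 7 − 7 = 0.
With 4 monodentate ligands the coordination number is 4.
A d⁰ ion has no crystal-field stabilisation preference between square planar and tetrahedral, so four ligands adopt the sterically favoured tetrahedral geometry.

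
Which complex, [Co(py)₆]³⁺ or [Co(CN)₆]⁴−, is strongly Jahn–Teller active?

[Co(py)₆]³⁺: Pyridine is neutral; balancing the +3 overall charge requires Co(III). Cobalt is a group-9 element; Co(III) is therefore d⁶. Co(III) has an exceptionally large octahedral splitting and is low-spin with essentially every ligand except fluoride. The d⁶ configuration leaves the e_g set evenly filled (or empty) — no strong Jahn–Teller driving force.
[Co(CN)₆]⁴−: Summing ligand charges against the −4 overall charge gives an oxidation state of +2 for cobalt. Cobalt is a group-9 element; Co(II) is therefore d⁷. Cyanide is a strong-field ligand (high in the spectrochemical series) for a first-row metal, so the complex is low-spin. The t₂g⁶e_g¹ (low-spin) configuration has an unevenly filled e_g set; the Jahn–Teller theorem predicts a tetragonal distortion (typically axial elongation) to lift the degeneracy.

[Co(CN)₆]⁴−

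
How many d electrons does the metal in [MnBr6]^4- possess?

Each bromide is −1; balancing the −4 overall charge requires Mn(II).
Mn sits in group 7, so the d-electron count is 7 − 2 = 5.

d⁵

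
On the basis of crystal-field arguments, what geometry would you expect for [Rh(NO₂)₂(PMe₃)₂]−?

Ligand charges: each nitro (N-bound nitrite) is −1; trimethylphosphine is neutral. With an overall charge of −1 the rhodium centre must be in the +1 oxidation state.
Rh sits in group 9, so the d-electron count is 9 − 1 = 8.
With 4 monodentate ligands the coordination number is 4.
A 4d d⁸ ion has a large crystal-field splitting; square planar leaves the high-energy d_{x²−y²} orbital empty and maximises CFSE.

square planar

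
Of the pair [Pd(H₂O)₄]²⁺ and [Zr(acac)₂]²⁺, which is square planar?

[Pd(H₂O)₄]²⁺

For [Pd(H₂O)₄]²⁺: Ligand charges: water is neutral. With an overall charge of +2 the palladium centre must be in the +2 oxidation state. Pd sits in group 10, so the d-electron count is 10 − 2 = 8. A 4d d⁸ ion has a large crystal-field splitting; square planar leaves the high-energy d_{x²−y²} orbital empty and maximises CFSE. → square planar.
For [Zr(acac)₂]²⁺: Each acetylacetonate is −1; balancing the +2 overall charge requires Zr(IV). Group 4 minus oxidation state 4 gives a d⁰ configuration. A d⁰ ion has no crystal-field stabilisation preference between square planar and tetrahedral, so four ligands adopt the sterically favoured tetrahedral geometry. → tetrahedral.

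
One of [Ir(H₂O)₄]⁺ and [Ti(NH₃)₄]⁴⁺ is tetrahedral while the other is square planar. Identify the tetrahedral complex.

For [Ir(H₂O)₄]⁺: Water is neutral; balancing the +1 overall charge requires Ir(I). Iridium is a group-9 element; Ir(I) is therefore d⁸. A 5d d⁸ ion has a large crystal-field splitting; square planar leaves the high-energy d_{x²−y²} orbital empty and maximises CFSE. → square planar.
For [Ti(NH₃)₄]⁴⁺: Ammonia is neutral; balancing the +4 overall charge requires Ti(IV). Ti sits in group 4, so the d-electron count is 4 − 4 = 0. A d⁰ ion has no crystal-field stabilisation preference between square planar and tetrahedral, so four ligands adopt the sterically favoured tetrahedral geometry. → tetrahedral.

[Ti(NH₃)₄]⁴⁺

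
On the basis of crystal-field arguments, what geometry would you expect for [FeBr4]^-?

tetrahedral

Ligand charges: each bromide is −1. With an overall charge of −1 the iron centre must be in the +3 oxidation state.
Group 8 minus oxidation state 3 gives a d⁵ configuration.
With 4 monodentate ligands the coordination number is 4.
Bromide is a weak-field ligand.
A high-spin d⁵ ion has zero CFSE in either geometry, so four ligands adopt the sterically favoured tetrahedral geometry.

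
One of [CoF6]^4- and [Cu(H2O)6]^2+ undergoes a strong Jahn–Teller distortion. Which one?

[CoF6]^4-: Summing ligand charges against the −4 overall charge gives an oxidation state of +2 for cobalt. Co sits in group 9, so the d-electron count is 9 − 2 = 7. Fluoride is a weak-field ligand for a first-row metal, so the complex is high-spin. The d⁷ configuration leaves the e_g set evenly filled (or empty) — no strong Jahn–Teller driving force.
[Cu(H2O)6]^2+: Summing ligand charges against the +2 overall charge gives an oxidation state of +2 for copper. Copper is a group-11 element; Cu(II) is therefore d⁹. The t₂g⁶e_g³ configuration has an unevenly filled e_g set; the Jahn–Teller theorem predicts a tetragonal distortion (typically axial elongation) to lift the degeneracy.

[Cu(H2O)6]^2+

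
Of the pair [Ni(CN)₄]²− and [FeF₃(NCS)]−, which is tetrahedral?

For [Ni(CN)₄]²−: Summing ligand charges against the −2 overall charge gives an oxidation state of +2 for nickel. Nickel is a group-10 element; Ni(II) is therefore d⁸. Cyanide is a strong-field ligand (high in the spectrochemical series). A 3d d⁸ ion with strong-field ligands gains enough CFSE to favour square planar over tetrahedral. → square planar.
For [FeF₃(NCS)]−: Each fluoride is −1; each isothiocyanate is −1; balancing the −1 overall charge requires Fe(III). Group 8 minus oxidation state 3 gives a d⁵ configuration. A high-spin d⁵ ion has zero CFSE in either geometry, so four ligands adopt the sterically favoured tetrahedral geometry. → tetrahedral.

[FeF₃(NCS)]−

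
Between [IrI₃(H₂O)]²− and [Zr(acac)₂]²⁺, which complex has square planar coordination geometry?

For [IrI₃(H₂O)]²−: Summing ligand charges against the −2 overall charge gives an oxidation state of +1 for iridium. Ir sits in group 9, so the d-electron count is 9 − 1 = 8. A 5d d⁸ ion has a large crystal-field splitting; square planar leaves the high-energy d_{x²−y²} orbital empty and maximises CFSE. → square planar.
For [Zr(acac)₂]²⁺: Each acetylacetonate is −1; balancing the +2 overall charge requires Zr(IV). Group 4 minus oxidation state 4 gives a d⁰ configuration. A d⁰ ion has no crystal-field stabilisation preference between square planar and tetrahedral, so four ligands adopt the sterically favoured tetrahedral geometry. → tetrahedral.

[IrI₃(H₂O)]²−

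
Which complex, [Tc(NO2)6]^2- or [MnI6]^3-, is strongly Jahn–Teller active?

[Tc(NO2)6]^2-: Each nitro (N-bound nitrite) is −1; balancing the −2 overall charge requires Tc(IV). Tc sits in group 7, so the d-electron count is 7 − 4 = 3. The d³ configuration leaves the e_g set evenly filled (or empty) — no strong Jahn–Teller driving force.
[MnI6]^3-: Ligand charges: each iodide is −1. With an overall charge of −3 the manganese centre must be in the +3 oxidation state. Group 7 minus oxidation state 3 gives a d⁴ configuration. Iodide is a weak-field ligand for a first-row metal, so the complex is high-spin. The t₂g³e_g¹ (high-spin) configuration has an unevenly filled e_g set; the Jahn–Teller theorem predicts a tetragonal distortion (typically axial elongation) to lift the degeneracy.

[MnI6]^3-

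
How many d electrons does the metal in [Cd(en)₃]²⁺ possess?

Summing ligand charges against the +2 overall charge gives an oxidation state of +2 for cadmium.
Group 12 minus oxidation state 2 gives a d¹⁰ configuration.

d10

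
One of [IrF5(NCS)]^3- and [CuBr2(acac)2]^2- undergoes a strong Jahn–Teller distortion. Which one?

[CuBr2(acac)2]^2-

[IrF5(NCS)]^3-: Each fluoride is −1; each isothiocyanate is −1; balancing the −3 overall charge requires Ir(III). Iridium is a group-9 element; Ir(III) is therefore d⁶. A 5d ion has a large Δₒ and is invariably low-spin. The d⁶ configuration leaves the e_g set evenly filled (or empty) — no strong Jahn–Teller driving force.
[CuBr2(acac)2]^2-: Each bromide is −1; each acetylacetonate is −1; balancing the −2 overall charge requires Cu(II). Cu sits in group 11, so the d-electron count is 11 − 2 = 9. The t₂g⁶e_g³ configuration has an unevenly filled e_g set; the Jahn–Teller theorem predicts a tetragonal distortion (typically axial elongation) to lift the degeneracy.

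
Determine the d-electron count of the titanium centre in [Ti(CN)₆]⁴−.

d2

Each cyanide is −1; balancing the −4 overall charge requires Ti(II).
Group 4 minus oxidation state 2 gives a d² configuration.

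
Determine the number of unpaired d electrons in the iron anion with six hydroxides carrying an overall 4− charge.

4

Ligand charges: each hydroxide is −1. With an overall charge of −4 the iron centre must be in the +2 oxidation state.
Fe sits in group 8, so the d-electron count is 8 − 2 = 6.
The spin state decides the count: Hydroxide is a weak-field ligand for a first-row metal, so the complex is high-spin.
An octahedral high-spin d⁶ ion is t₂g⁴e_g², giving 4 unpaired electrons.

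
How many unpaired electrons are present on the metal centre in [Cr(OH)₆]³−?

Summing ligand charges against the −3 overall charge gives an oxidation state of +3 for chromium.
Chromium is a group-6 element; Cr(III) is therefore d³.
In an octahedral field the d³ configuration is t₂g³e_g⁰ (only one arrangement possible), giving 3 unpaired electrons.

3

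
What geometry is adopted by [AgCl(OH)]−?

Ligand charges: each chloride is −1; each hydroxide is −1. With an overall charge of −1 the silver centre must be in the +1 oxidation state.
Silver is a group-11 element; Ag(I) is therefore d¹⁰.
With 2 monodentate ligands the coordination number is 2.
A d¹⁰ ion with only two ligands adopts a linear arrangement (sp hybridisation; no CFSE preference).

linear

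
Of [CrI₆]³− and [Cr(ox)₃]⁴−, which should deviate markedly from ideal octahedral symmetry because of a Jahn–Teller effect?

[CrI₆]³−: Each iodide is −1; balancing the −3 overall charge requires Cr(III). Cr sits in group 6, so the d-electron count is 6 − 3 = 3. The d³ configuration leaves the e_g set evenly filled (or empty) — no strong Jahn–Teller driving force.
[Cr(ox)₃]⁴−: Each oxalate is −2; balancing the −4 overall charge requires Cr(II). Chromium is a group-6 element; Cr(II) is therefore d⁴. Oxalate is a weak-field ligand for a first-row metal, so the complex is high-spin. The t₂g³e_g¹ (high-spin) configuration has an unevenly filled e_g set; the Jahn–Teller theorem predicts a tetragonal distortion (typically axial elongation) to lift the degeneracy.

[Cr(ox)₃]⁴−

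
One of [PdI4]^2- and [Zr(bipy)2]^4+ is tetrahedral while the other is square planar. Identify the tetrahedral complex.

[Zr(bipy)2]^4+

For [PdI4]^2-: Ligand charges: each iodide is −1. With an overall charge of −2 the palladium centre must be in the +2 oxidation state. Pd sits in group 10, so the d-electron count is 10 − 2 = 8. A 4d d⁸ ion has a large crystal-field splitting; square planar leaves the high-energy d_{x²−y²} orbital empty and maximises CFSE. → square planar.
For [Zr(bipy)2]^4+: 2,2′-bipyridine is neutral; balancing the +4 overall charge requires Zr(IV). Group 4 minus oxidation state 4 gives a d⁰ configuration. A d⁰ ion has no crystal-field stabilisation preference between square planar and tetrahedral, so four ligands adopt the sterically favoured tetrahedral geometry. → tetrahedral.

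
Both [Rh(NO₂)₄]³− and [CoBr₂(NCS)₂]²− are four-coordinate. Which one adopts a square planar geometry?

[Rh(NO₂)₄]³−

For [Rh(NO₂)₄]³−: Each nitro (N-bound nitrite) is −1; balancing the −3 overall charge requires Rh(I). Rh sits in group 9, so the d-electron count is 9 − 1 = 8. A 4d d⁸ ion has a large crystal-field splitting; square planar leaves the high-energy d_{x²−y²} orbital empty and maximises CFSE. → square planar.
For [CoBr₂(NCS)₂]²−: Ligand charges: each bromide is −1; each isothiocyanate is −1. With an overall charge of −2 the cobalt centre must be in the +2 oxidation state. Cobalt is a group-9 element; Co(II) is therefore d⁷. For a high-spin 3d d⁷ ion with weak-field ligands the small Δₜ gives little square-planar CFSE advantage, so four ligands adopt the sterically favoured tetrahedral geometry. → tetrahedral.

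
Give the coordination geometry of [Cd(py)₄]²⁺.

Pyridine is neutral; balancing the +2 overall charge requires Cd(II).
Cadmium is a group-12 element; Cd(II) is therefore d¹⁰.
Coordination number: 4.
A d¹⁰ ion has no crystal-field stabilisation preference between square planar and tetrahedral, so four ligands adopt the sterically favoured tetrahedral geometry.

tetrahedral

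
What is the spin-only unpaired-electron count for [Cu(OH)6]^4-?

1

Summing ligand charges against the −4 overall charge gives an oxidation state of +2 for copper.
Copper is a group-11 element; Cu(II) is therefore d⁹.
In an octahedral field the d⁹ configuration is t₂g⁶e_g³ (only one arrangement possible), giving 1 unpaired electron.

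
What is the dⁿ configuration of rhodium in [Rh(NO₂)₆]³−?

d⁶

Each nitro (N-bound nitrite) is −1; balancing the −3 overall charge requires Rh(III).
Rhodium is a group-9 element; Rh(III) is therefore d⁶.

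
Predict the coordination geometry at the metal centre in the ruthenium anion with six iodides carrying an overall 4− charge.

octahedral

Ligand charges: each iodide is −1. With an overall charge of −4 the ruthenium centre must be in the +2 oxidation state.
Group 8 minus oxidation state 2 gives a d⁶ configuration.
Coordination number: 6.
Six donors around a single metal centre give an octahedral coordination sphere.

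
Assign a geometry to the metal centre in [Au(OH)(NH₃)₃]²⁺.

Summing ligand charges against the +2 overall charge gives an oxidation state of +3 for gold.
Gold is a group-11 element; Au(III) is therefore d⁸.
With 4 monodentate ligands the coordination number is 4.
A 5d d⁸ ion has a large crystal-field splitting; square planar leaves the high-energy d_{x²−y²} orbital empty and maximises CFSE.

square planar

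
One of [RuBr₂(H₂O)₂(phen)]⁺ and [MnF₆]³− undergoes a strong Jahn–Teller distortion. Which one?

[RuBr₂(H₂O)₂(phen)]⁺: Each bromide is −1; water is neutral; 1,10-phenanthroline is neutral; balancing the +1 overall charge requires Ru(III). Ru sits in group 8, so the d-electron count is 8 − 3 = 5. A 4d ion has a large Δₒ and is invariably low-spin. The d⁵ configuration leaves the e_g set evenly filled (or empty) — no strong Jahn–Teller driving force.
[MnF₆]³−: Ligand charges: each fluoride is −1. With an overall charge of −3 the manganese centre must be in the +3 oxidation state. Mn sits in group 7, so the d-electron count is 7 − 3 = 4. Fluoride is a weak-field ligand for a first-row metal, so the complex is high-spin. The t₂g³e_g¹ (high-spin) configuration has an unevenly filled e_g set; the Jahn–Teller theorem predicts a tetragonal distortion (typically axial elongation) to lift the degeneracy.

[MnF₆]³−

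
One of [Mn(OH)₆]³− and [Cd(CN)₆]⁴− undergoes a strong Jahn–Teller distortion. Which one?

[Mn(OH)₆]³−: Each hydroxide is −1; balancing the −3 overall charge requires Mn(III). Manganese is a group-7 element; Mn(III) is therefore d⁴. Hydroxide is a weak-field ligand for a first-row metal, so the complex is high-spin. The t₂g³e_g¹ (high-spin) configuration has an unevenly filled e_g set; the Jahn–Teller theorem predicts a tetragonal distortion (typically axial elongation) to lift the degeneracy.
[Cd(CN)₆]⁴−: Ligand charges: each cyanide is −1. With an overall charge of −4 the cadmium centre must be in the +2 oxidation state. Cadmium is a group-12 element; Cd(II) is therefore d¹⁰. The d¹⁰ configuration leaves the e_g set evenly filled (or empty) — no strong Jahn–Teller driving force.

[Mn(OH)₆]³−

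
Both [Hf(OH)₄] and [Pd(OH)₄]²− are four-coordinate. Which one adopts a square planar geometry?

For [Hf(OH)₄]: Ligand charges: each hydroxide is −1. With an overall charge of 0 the hafnium centre must be in the +4 oxidation state. Group 4 minus oxidation state 4 gives a d⁰ configuration. A d⁰ ion has no crystal-field stabilisation preference between square planar and tetrahedral, so four ligands adopt the sterically favoured tetrahedral geometry. → tetrahedral.
For [Pd(OH)₄]²−: Each hydroxide is −1; balancing the −2 overall charge requires Pd(II). Pd sits in group 10, so the d-electron count is 10 − 2 = 8. A 4d d⁸ ion has a large crystal-field splitting; square planar leaves the high-energy d_{x²−y²} orbital empty and maximises CFSE. → square planar.

[Pd(OH)₄]²−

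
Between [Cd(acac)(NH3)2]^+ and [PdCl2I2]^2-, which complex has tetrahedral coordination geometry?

For [Cd(acac)(NH3)2]^+: Ligand charges: each acetylacetonate is −1; ammonia is neutral. With an overall charge of +1 the cadmium centre must be in the +2 oxidation state. Cadmium is a group-12 element; Cd(II) is therefore d¹⁰. A d¹⁰ ion has no crystal-field stabilisation preference between square planar and tetrahedral, so four ligands adopt the sterically favoured tetrahedral geometry. → tetrahedral.
For [PdCl2I2]^2-: Each chloride is −1; each iodide is −1; balancing the −2 overall charge requires Pd(II). Palladium is a group-10 element; Pd(II) is therefore d⁸. A 4d d⁸ ion has a large crystal-field splitting; square planar leaves the high-energy d_{x²−y²} orbital empty and maximises CFSE. → square planar.

[Cd(acac)(NH3)2]^+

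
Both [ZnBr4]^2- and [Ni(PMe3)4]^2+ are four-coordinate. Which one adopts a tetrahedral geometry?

For [ZnBr4]^2-: Summing ligand charges against the −2 overall charge gives an oxidation state of +2 for zinc. Zn sits in group 12, so the d-electron count is 12 − 2 = 10. A d¹⁰ ion has no crystal-field stabilisation preference between square planar and tetrahedral, so four ligands adopt the sterically favoured tetrahedral geometry. → tetrahedral.
For [Ni(PMe3)4]^2+: Trimethylphosphine is neutral; balancing the +2 overall charge requires Ni(II). Ni sits in group 10, so the d-electron count is 10 − 2 = 8. Trimethylphosphine is a strong-field ligand (high in the spectrochemical series). A 3d d⁸ ion with strong-field ligands gains enough CFSE to favour square planar over tetrahedral. → square planar.

[ZnBr4]^2-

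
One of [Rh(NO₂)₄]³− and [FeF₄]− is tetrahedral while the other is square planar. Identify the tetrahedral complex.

[FeF₄]−

For [Rh(NO₂)₄]³−: Each nitro (N-bound nitrite) is −1; balancing the −3 overall charge requires Rh(I). Rh sits in group 9, so the d-electron count is 9 − 1 = 8. A 4d d⁸ ion has a large crystal-field splitting; square planar leaves the high-energy d_{x²−y²} orbital empty and maximises CFSE. → square planar.
For [FeF₄]−: Each fluoride is −1; balancing the −1 overall charge requires Fe(III). Fe sits in group 8, so the d-electron count is 8 − 3 = 5. A high-spin d⁵ ion has zero CFSE in either geometry, so four ligands adopt the sterically favoured tetrahedral geometry. → tetrahedral.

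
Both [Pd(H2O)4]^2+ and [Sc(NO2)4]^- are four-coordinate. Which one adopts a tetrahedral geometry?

[Sc(NO2)4]^-

For [Pd(H2O)4]^2+: Ligand charges: water is neutral. With an overall charge of +2 the palladium centre must be in the +2 oxidation state. Pd sits in group 10, so the d-electron count is 10 − 2 = 8. A 4d d⁸ ion has a large crystal-field splitting; square planar leaves the high-energy d_{x²−y²} orbital empty and maximises CFSE. → square planar.
For [Sc(NO2)4]^-: Each nitro (N-bound nitrite) is −1; balancing the −1 overall charge requires Sc(III). Scandium is a group-3 element; Sc(III) is therefore d⁰. A d⁰ ion has no crystal-field stabilisation preference between square planar and tetrahedral, so four ligands adopt the sterically favoured tetrahedral geometry. → tetrahedral.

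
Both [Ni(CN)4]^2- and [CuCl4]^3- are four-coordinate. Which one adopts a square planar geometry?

For [Ni(CN)4]^2-: Summing ligand charges against the −2 overall charge gives an oxidation state of +2 for nickel. Group 10 minus oxidation state 2 gives a d⁸ configuration. Cyanide is a strong-field ligand (high in the spectrochemical series). A 3d d⁸ ion with strong-field ligands gains enough CFSE to favour square planar over tetrahedral. → square planar.
For [CuCl4]^3-: Each chloride is −1; balancing the −3 overall charge requires Cu(I). Copper is a group-11 element; Cu(I) is therefore d¹⁰. A d¹⁰ ion has no crystal-field stabilisation preference between square planar and tetrahedral, so four ligands adopt the sterically favoured tetrahedral geometry. → tetrahedral.

[Ni(CN)4]^2-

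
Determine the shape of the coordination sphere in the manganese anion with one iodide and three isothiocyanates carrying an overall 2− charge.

Summing ligand charges against the −2 overall charge gives an oxidation state of +2 for manganese.
Group 7 minus oxidation state 2 gives a d⁵ configuration.
Coordination number: 4.
Iodide and isothiocyanate are weak-field ligands.
A high-spin d⁵ ion has zero CFSE in either geometry, so four ligands adopt the sterically favoured tetrahedral geometry.

tetrahedral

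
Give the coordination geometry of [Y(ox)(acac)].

tetrahedral

Each oxalate is −2; each acetylacetonate is −1; balancing the 0 overall charge requires Y(III).
Group 3 minus oxidation state 3 gives a d⁰ configuration.
Counting donor atoms: 1×oxalate (bidentate) → 2 donors; 1×acetylacetonate (bidentate) → 2 donors. Coordination number = 4.
A d⁰ ion has no crystal-field stabilisation preference between square planar and tetrahedral, so four ligands adopt the sterically favoured tetrahedral geometry.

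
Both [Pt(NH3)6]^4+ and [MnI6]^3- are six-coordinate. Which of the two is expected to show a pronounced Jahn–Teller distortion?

[Pt(NH3)6]^4+: Summing ligand charges against the +4 overall charge gives an oxidation state of +4 for platinum. Group 10 minus oxidation state 4 gives a d⁶ configuration. A 5d ion has a large Δₒ and is invariably low-spin. The d⁶ configuration leaves the e_g set evenly filled (or empty) — no strong Jahn–Teller driving force.
[MnI6]^3-: Summing ligand charges against the −3 overall charge gives an oxidation state of +3 for manganese. Mn sits in group 7, so the d-electron count is 7 − 3 = 4. Iodide is a weak-field ligand for a first-row metal, so the complex is high-spin. The t₂g³e_g¹ (high-spin) configuration has an unevenly filled e_g set; the Jahn–Teller theorem predicts a tetragonal distortion (typically axial elongation) to lift the degeneracy.

[MnI6]^3-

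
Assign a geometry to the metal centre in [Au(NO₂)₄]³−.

tetrahedral

Summing ligand charges against the −3 overall charge gives an oxidation state of +1 for gold.
Gold is a group-11 element; Au(I) is therefore d¹⁰.
Coordination number: 4.
A d¹⁰ ion has no crystal-field stabilisation preference between square planar and tetrahedral, so four ligands adopt the sterically favoured tetrahedral geometry.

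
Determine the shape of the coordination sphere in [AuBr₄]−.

square planar

Summing ligand charges against the −1 overall charge gives an oxidation state of +3 for gold.
Gold is a group-11 element; Au(III) is therefore d⁸.
Coordination number: 4.
A 5d d⁸ ion has a large crystal-field splitting; square planar leaves the high-energy d_{x²−y²} orbital empty and maximises CFSE.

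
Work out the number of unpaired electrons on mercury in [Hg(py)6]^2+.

Summing ligand charges against the +2 overall charge gives an oxidation state of +2 for mercury.
Hg sits in group 12, so the d-electron count is 12 − 2 = 10.
In an octahedral field the d¹⁰ configuration is t₂g⁶e_g⁴, giving 0 unpaired electrons.

0 unpaired electrons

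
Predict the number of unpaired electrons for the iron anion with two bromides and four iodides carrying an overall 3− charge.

Ligand charges: each bromide is −1; each iodide is −1. With an overall charge of −3 the iron centre must be in the +3 oxidation state.
Group 8 minus oxidation state 3 gives a d⁵ configuration.
The spin state decides the count: Bromide and iodide are weak-field ligands for a first-row metal, so the complex is high-spin.
An octahedral high-spin d⁵ ion is t₂g³e_g², giving 5 unpaired electrons.

5 unpaired electrons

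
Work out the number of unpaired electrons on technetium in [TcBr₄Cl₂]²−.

Summing ligand charges against the −2 overall charge gives an oxidation state of +4 for technetium.
Technetium is a group-7 element; Tc(IV) is therefore d³.
In an octahedral field the d³ configuration is t₂g³e_g⁰ (only one arrangement possible), giving 3 unpaired electrons.

3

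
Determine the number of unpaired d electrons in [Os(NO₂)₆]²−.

2 unpaired electrons

Each nitro (N-bound nitrite) is −1; balancing the −2 overall charge requires Os(IV).
Osmium is a group-8 element; Os(IV) is therefore d⁴.
The spin state decides the count: a 5d ion has a large Δₒ and is invariably low-spin.
An octahedral low-spin d⁴ ion is t₂g⁴e_g⁰, giving 2 unpaired electrons.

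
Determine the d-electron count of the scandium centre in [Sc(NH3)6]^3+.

d0

Summing ligand charges against the +3 overall charge gives an oxidation state of +3 for scandium.
Group 3 minus oxidation state 3 gives a d⁰ configuration.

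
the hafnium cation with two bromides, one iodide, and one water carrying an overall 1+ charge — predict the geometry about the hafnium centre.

Summing ligand charges against the +1 overall charge gives an oxidation state of +4 for hafnium.
Hf sits in group 4, so the d-electron count is 4 − 4 = 0.
With 4 monodentate ligands the coordination number is 4.
A d⁰ ion has no crystal-field stabilisation preference between square planar and tetrahedral, so four ligands adopt the sterically favoured tetrahedral geometry.

tetrahedral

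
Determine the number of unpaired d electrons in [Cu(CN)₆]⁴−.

1 unpaired electron

Each cyanide is −1; balancing the −4 overall charge requires Cu(II).
Copper is a group-11 element; Cu(II) is therefore d⁹.
In an octahedral field the d⁹ configuration is t₂g⁶e_g³ (only one arrangement possible), giving 1 unpaired electron.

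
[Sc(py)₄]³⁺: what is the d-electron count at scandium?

Summing ligand charges against the +3 overall charge gives an oxidation state of +3 for scandium.
Group 3 minus oxidation state 3 gives a d⁰ configuration.

d0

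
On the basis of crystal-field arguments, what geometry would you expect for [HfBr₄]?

tetrahedral

Ligand charges: each bromide is −1. With an overall charge of 0 the hafnium centre must be in the +4 oxidation state.
Hf sits in group 4, so the d-electron count is 4 − 4 = 0.
Coordination number: 4.
A d⁰ ion has no crystal-field stabilisation preference between square planar and tetrahedral, so four ligands adopt the sterically favoured tetrahedral geometry.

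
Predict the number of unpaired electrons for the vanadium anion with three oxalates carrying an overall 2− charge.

Ligand charges: each oxalate is −2. With an overall charge of −2 the vanadium centre must be in the +4 oxidation state.
Vanadium is a group-5 element; V(IV) is therefore d¹.
Counting donor atoms: 3×oxalate (bidentate) → 6 donors. Coordination number = 6.
In an octahedral field the d¹ configuration is t₂g¹e_g⁰ (only one arrangement possible), giving 1 unpaired electron.

1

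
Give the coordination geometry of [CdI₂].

Summing ligand charges against the 0 overall charge gives an oxidation state of +2 for cadmium.
Group 12 minus oxidation state 2 gives a d¹⁰ configuration.
With 2 monodentate ligands the coordination number is 2.
A d¹⁰ ion with only two ligands adopts a linear arrangement (sp hybridisation; no CFSE preference).

linear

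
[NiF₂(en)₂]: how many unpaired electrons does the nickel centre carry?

2

Ligand charges: each fluoride is −1; ethylenediamine is neutral. With an overall charge of 0 the nickel centre must be in the +2 oxidation state.
Nickel is a group-10 element; Ni(II) is therefore d⁸.
Counting donor atoms: 2×fluoride (monodentate) → 2 donors; 2×ethylenediamine (bidentate) → 4 donors. Coordination number = 6.
In an octahedral field the d⁸ configuration is t₂g⁶e_g² (only one arrangement possible), giving 2 unpaired electrons.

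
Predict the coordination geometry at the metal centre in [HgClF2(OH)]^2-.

Ligand charges: each chloride is −1; each fluoride is −1; each hydroxide is −1. With an overall charge of −2 the mercury centre must be in the +2 oxidation state.
Mercury is a group-12 element; Hg(II) is therefore d¹⁰.
Coordination number: 4.
A d¹⁰ ion has no crystal-field stabilisation preference between square planar and tetrahedral, so four ligands adopt the sterically favoured tetrahedral geometry.

tetrahedral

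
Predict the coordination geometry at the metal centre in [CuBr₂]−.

Ligand charges: each bromide is −1. With an overall charge of −1 the copper centre must be in the +1 oxidation state.
Copper is a group-11 element; Cu(I) is therefore d¹⁰.
With 2 monodentate ligands the coordination number is 2.
A d¹⁰ ion with only two ligands adopts a linear arrangement (sp hybridisation; no CFSE preference).

linear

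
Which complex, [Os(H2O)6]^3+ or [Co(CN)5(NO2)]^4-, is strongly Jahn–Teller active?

[Co(CN)5(NO2)]^4-

[Os(H2O)6]^3+: Ligand charges: water is neutral. With an overall charge of +3 the osmium centre must be in the +3 oxidation state. Osmium is a group-8 element; Os(III) is therefore d⁵. A 5d ion has a large Δₒ and is invariably low-spin. The d⁵ configuration leaves the e_g set evenly filled (or empty) — no strong Jahn–Teller driving force.
[Co(CN)5(NO2)]^4-: Ligand charges: each cyanide is −1; each nitro (N-bound nitrite) is −1. With an overall charge of −4 the cobalt centre must be in the +2 oxidation state. Group 9 minus oxidation state 2 gives a d⁷ configuration. Cyanide and nitro (N-bound nitrite) are strong-field ligands (high in the spectrochemical series) for a first-row metal, so the complex is low-spin. The t₂g⁶e_g¹ (low-spin) configuration has an unevenly filled e_g set; the Jahn–Teller theorem predicts a tetragonal distortion (typically axial elongation) to lift the degeneracy.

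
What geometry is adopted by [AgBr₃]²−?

Each bromide is −1; balancing the −2 overall charge requires Ag(I).
Silver is a group-11 element; Ag(I) is therefore d¹⁰.
Coordination number: 3.
Three ligands around a d¹⁰ centre minimise repulsion in a trigonal-planar arrangement.

trigonal planar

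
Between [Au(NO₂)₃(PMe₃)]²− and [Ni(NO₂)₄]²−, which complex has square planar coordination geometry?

[Ni(NO₂)₄]²−

For [Au(NO₂)₃(PMe₃)]²−: Summing ligand charges against the −2 overall charge gives an oxidation state of +1 for gold. Au sits in group 11, so the d-electron count is 11 − 1 = 10. A d¹⁰ ion has no crystal-field stabilisation preference between square planar and tetrahedral, so four ligands adopt the sterically favoured tetrahedral geometry. → tetrahedral.
For [Ni(NO₂)₄]²−: Each nitro (N-bound nitrite) is −1; balancing the −2 overall charge requires Ni(II). Ni sits in group 10, so the d-electron count is 10 − 2 = 8. Nitro (N-bound nitrite) is a strong-field ligand (high in the spectrochemical series). A 3d d⁸ ion with strong-field ligands gains enough CFSE to favour square planar over tetrahedral. → square planar.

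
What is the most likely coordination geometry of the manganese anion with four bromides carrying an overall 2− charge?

tetrahedral

Each bromide is −1; balancing the −2 overall charge requires Mn(II).
Mn sits in group 7, so the d-electron count is 7 − 2 = 5.
With 4 monodentate ligands the coordination number is 4.
Bromide is a weak-field ligand.
A high-spin d⁵ ion has zero CFSE in either geometry, so four ligands adopt the sterically favoured tetrahedral geometry.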